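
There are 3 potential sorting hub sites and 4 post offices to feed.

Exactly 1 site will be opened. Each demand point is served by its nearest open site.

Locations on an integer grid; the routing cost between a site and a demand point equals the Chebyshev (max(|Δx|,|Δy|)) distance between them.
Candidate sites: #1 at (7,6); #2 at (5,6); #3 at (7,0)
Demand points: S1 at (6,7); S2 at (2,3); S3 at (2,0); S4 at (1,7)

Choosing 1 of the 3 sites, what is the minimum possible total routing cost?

Open {#2}.
  S1→#2 1, S2→#2 3, S3→#2 6, S4→#2 4  ⇒ total 14.
Compare {#1}: total 18.
Compare {#3}: total 24.

14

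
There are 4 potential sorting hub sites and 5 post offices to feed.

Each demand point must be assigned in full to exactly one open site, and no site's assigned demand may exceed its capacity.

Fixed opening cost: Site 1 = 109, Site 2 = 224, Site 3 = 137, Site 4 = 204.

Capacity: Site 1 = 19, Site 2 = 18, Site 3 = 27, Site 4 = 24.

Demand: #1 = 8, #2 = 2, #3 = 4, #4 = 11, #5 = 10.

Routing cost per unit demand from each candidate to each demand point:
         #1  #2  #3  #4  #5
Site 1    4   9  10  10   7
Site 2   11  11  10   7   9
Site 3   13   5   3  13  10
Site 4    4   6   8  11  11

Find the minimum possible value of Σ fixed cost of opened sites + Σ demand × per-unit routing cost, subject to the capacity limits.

Open {Site 1, Site 3}; cheapest assignment that respects the capacities:
  Site 1 (cap 19, load 19): #1, #4 — cost 8×4 + 11×10 = 142
  Site 3 (cap 27, load 16): #2, #3, #5 — cost 2×5 + 4×3 + 10×10 = 122
  Shipping 264, fixed 246 → total 510.
  Any other capacity-feasible assignment to {Site 1, Site 3} ships for at least 264.
Compare {Site 1, Site 2}: its best feasible assignment gives total 574.
Compare {Site 1, Site 4}: its best feasible assignment gives total 580.
Every other set of open sites that can feasibly serve all demand totals ≥ 574 even under its best assignment. Minimum: 510.

510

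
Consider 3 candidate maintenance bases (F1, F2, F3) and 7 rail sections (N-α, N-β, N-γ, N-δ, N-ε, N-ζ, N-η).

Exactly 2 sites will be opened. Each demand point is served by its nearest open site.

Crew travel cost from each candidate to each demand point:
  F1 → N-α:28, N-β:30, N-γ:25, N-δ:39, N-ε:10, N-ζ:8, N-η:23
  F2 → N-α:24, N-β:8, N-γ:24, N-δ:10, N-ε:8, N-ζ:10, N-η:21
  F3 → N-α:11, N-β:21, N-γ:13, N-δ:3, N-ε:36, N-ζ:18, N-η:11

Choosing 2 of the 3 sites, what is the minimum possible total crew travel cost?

Open {F2, F3}.
  N-α→F3 11, N-β→F2 8, N-γ→F3 13, N-δ→F3 3, N-ε→F2 8, N-ζ→F2 10, N-η→F3 11  ⇒ total 64.
Compare {F1, F3}: total 77.
Compare {F1, F2}: total 103.

64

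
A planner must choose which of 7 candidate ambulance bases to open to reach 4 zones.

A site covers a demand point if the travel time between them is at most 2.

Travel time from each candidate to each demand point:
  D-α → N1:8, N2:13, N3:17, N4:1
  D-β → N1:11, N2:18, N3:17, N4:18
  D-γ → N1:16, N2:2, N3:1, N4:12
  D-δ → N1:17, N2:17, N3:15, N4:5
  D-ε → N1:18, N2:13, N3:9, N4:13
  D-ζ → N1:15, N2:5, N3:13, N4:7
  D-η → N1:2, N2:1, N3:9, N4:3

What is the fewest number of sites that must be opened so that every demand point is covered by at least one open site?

3

Coverage sets (demand points within 2 of each site):
  D-α: {N4}
  D-β: {}
  D-γ: {N2, N3}
  D-δ: {}
  D-ε: {}
  D-ζ: {}
  D-η: {N1, N2}
No 2 sites suffice: every size-2 union leaves at least one demand point uncovered.
But {D-α, D-γ, D-η} covers everything, so the minimum is 3.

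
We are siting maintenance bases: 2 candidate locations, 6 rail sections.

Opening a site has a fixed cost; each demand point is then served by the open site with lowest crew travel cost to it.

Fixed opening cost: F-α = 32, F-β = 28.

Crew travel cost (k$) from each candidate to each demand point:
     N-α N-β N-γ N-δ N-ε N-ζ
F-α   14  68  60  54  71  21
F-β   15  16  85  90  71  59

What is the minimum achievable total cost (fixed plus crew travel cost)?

Open {F-α, F-β}: assign each demand point to its cheapest open site.
  N-α→F-α 14, N-β→F-β 16, N-γ→F-α 60, N-δ→F-α 54, N-ε→F-α 71, N-ζ→F-α 21
  crew travel cost 236, fixed 60 → total 296.
Compare {F-α}: crew travel cost 288 + fixed 32 = 320.
Compare {F-β}: crew travel cost 336 + fixed 28 = 364.

296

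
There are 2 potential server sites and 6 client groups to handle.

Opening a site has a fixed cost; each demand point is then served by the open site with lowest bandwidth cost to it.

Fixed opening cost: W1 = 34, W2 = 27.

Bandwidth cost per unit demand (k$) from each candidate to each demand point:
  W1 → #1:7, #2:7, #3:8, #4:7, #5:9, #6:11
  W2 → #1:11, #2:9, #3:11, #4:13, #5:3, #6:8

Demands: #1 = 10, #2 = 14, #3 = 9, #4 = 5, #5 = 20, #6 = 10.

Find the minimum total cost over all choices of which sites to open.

476

Open {W1, W2}: assign each demand point to its cheapest open site.
  #1→W1 10×7=70, #2→W1 14×7=98, #3→W1 9×8=72, #4→W1 5×7=35, #5→W2 20×3=60, #6→W2 10×8=80
  bandwidth cost 415, fixed 61 → total 476.
Compare {W2}: bandwidth cost 540 + fixed 27 = 567.
Compare {W1}: bandwidth cost 565 + fixed 34 = 599.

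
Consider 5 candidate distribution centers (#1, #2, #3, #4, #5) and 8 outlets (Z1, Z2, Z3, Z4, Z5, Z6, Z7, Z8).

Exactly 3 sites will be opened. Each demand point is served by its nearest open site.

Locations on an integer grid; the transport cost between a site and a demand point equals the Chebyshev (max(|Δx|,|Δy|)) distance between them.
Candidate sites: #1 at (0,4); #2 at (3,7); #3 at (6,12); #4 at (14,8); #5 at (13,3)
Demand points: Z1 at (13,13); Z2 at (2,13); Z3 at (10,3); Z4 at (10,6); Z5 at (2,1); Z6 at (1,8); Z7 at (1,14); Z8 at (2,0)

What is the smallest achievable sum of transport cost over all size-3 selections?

Open {#1, #3, #5}.
  Z1→#3 7, Z2→#3 4, Z3→#5 3, Z4→#5 3, Z5→#1 3, Z6→#1 4, Z7→#3 5, Z8→#1 4  ⇒ total 33.
Compare {#1, #3, #4}: total 34.
Compare {#1, #2, #4}: total 36.
No size-3 selection does better; minimum is 33.

33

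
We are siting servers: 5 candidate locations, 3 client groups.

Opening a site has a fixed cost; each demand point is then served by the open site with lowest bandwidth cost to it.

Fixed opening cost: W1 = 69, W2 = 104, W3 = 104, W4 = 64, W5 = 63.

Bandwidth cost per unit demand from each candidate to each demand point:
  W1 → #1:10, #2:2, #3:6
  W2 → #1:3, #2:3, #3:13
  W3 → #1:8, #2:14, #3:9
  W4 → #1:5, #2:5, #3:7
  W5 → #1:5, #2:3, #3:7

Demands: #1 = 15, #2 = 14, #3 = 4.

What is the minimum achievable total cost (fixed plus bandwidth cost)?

208

Open {W5}: assign each demand point to its cheapest open site.
  #1→W5 15×5=75, #2→W5 14×3=42, #3→W5 4×7=28
  bandwidth cost 145, fixed 63 → total 208.
Compare {W4}: bandwidth cost 173 + fixed 64 = 237.
Compare {W2}: bandwidth cost 139 + fixed 104 = 243.
Compare {W1, W5}: bandwidth cost 127 + fixed 132 = 259.
All other subsets cost ≥ 237. Minimum total cost: 208.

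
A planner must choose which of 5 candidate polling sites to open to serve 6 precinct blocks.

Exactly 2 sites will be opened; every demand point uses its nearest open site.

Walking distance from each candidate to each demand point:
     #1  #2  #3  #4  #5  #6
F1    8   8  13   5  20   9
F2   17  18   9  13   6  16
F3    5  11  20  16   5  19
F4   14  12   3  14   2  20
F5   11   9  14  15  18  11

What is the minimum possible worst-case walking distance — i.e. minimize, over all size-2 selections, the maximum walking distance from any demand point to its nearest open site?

9

Open {F1, F2}.
  Farthest demand point is #3 at walking distance 9 (to F2); all others are ≤ 9.
With {F1, F4} the worst case is 9.
With {F1, F3} the worst case is 13.
No size-2 selection achieves below 9.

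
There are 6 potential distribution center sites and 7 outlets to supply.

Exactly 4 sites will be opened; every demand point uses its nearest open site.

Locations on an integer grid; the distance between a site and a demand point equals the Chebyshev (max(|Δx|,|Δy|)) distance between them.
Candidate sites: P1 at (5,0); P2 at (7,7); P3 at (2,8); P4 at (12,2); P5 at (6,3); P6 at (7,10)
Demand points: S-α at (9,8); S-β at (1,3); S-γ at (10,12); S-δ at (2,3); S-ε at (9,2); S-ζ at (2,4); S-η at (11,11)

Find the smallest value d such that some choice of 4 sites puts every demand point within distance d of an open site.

Open {P1, P2, P3, P6}.
  Farthest demand point is S-β at distance 4 (to P1); all others are ≤ 4.
With {P1, P2, P4, P6} the worst case is 4.
With {P1, P2, P5, P6} the worst case is 4.
No size-4 selection achieves below 4.

4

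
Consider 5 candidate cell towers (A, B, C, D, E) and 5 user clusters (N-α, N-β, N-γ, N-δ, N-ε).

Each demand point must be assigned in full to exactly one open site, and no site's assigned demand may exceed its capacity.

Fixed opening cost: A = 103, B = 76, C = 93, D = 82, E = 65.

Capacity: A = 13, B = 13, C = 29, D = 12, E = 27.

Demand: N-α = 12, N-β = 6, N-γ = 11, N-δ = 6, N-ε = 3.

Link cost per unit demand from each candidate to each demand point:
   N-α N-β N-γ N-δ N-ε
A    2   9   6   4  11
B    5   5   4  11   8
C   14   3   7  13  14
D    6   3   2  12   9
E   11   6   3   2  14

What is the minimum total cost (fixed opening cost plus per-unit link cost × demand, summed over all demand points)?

Open {A, E}; cheapest assignment that respects the capacities:
  A (cap 13, load 12): N-α — cost 12×2 = 24
  E (cap 27, load 26): N-β, N-γ, N-δ, N-ε — cost 6×6 + 11×3 + 6×2 + 3×14 = 123
  Shipping 147, fixed 168 → total 315.
  Any other capacity-feasible assignment to {A, E} ships for at least 147.
Compare {B, E}: its best feasible assignment gives total 324.
Compare {D, E}: its best feasible assignment gives total 342.
Every other set of open sites that can feasibly serve all demand totals ≥ 324 even under its best assignment. Minimum: 315.

315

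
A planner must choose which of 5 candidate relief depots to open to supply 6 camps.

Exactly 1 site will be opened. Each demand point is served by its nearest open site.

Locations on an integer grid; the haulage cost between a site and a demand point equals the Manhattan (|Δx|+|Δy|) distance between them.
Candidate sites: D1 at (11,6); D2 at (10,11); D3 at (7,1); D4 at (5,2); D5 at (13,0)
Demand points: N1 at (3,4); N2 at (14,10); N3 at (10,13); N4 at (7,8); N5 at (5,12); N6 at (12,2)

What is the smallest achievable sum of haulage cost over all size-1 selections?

44

Open {D2}.
  N1→D2 14, N2→D2 5, N3→D2 2, N4→D2 6, N5→D2 6, N6→D2 11  ⇒ total 44.
Compare {D1}: total 48.
Compare {D4}: total 62.
No size-1 selection does better; minimum is 44.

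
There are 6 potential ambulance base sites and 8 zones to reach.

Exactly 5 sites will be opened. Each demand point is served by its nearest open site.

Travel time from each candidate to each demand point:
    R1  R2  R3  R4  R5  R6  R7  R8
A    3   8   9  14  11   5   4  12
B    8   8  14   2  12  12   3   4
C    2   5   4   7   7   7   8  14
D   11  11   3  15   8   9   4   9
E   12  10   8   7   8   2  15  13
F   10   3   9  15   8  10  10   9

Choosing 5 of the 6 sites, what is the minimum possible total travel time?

26

Open {B, C, D, E, F}.
  R1→C 2, R2→F 3, R3→D 3, R4→B 2, R5→C 7, R6→E 2, R7→B 3, R8→B 4  ⇒ total 26.
Compare {A, B, C, E, F}: total 27.
Compare {A, B, C, D, E}: total 28.
No size-5 selection does better; minimum is 26.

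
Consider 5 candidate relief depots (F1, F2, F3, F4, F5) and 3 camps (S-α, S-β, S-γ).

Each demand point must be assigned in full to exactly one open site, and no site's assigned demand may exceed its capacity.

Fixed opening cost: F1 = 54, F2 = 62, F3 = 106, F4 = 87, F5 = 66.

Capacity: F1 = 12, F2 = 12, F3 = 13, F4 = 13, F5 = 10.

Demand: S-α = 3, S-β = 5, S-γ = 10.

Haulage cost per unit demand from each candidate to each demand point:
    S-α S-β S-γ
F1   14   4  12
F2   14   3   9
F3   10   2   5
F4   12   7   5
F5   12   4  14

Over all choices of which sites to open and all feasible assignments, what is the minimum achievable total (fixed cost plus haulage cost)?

247

Open {F1, F4}; cheapest assignment that respects the capacities:
  F1 (cap 12, load 5): S-β — cost 5×4 = 20
  F4 (cap 13, load 13): S-α, S-γ — cost 3×12 + 10×5 = 86
  Shipping 106, fixed 141 → total 247.
  Any other capacity-feasible assignment to {F1, F4} ships for at least 106.
Compare {F2, F4}: its best feasible assignment gives total 250.
Compare {F4, F5}: its best feasible assignment gives total 259.
Every other set of open sites that can feasibly serve all demand totals ≥ 250 even under its best assignment. Minimum: 247.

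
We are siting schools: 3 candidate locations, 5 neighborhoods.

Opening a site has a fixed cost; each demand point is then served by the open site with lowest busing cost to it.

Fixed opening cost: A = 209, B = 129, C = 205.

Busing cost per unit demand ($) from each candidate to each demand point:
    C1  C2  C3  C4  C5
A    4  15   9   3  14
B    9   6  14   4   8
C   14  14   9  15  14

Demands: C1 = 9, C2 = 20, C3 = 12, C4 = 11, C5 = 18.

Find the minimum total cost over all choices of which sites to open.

686

Open {B}: assign each demand point to its cheapest open site.
  C1→B 9×9=81, C2→B 20×6=120, C3→B 12×14=168, C4→B 11×4=44, C5→B 18×8=144
  busing cost 557, fixed 129 → total 686.
Compare {A, B}: busing cost 441 + fixed 338 = 779.
Compare {B, C}: busing cost 497 + fixed 334 = 831.
Compare {A}: busing cost 729 + fixed 209 = 938.
All other subsets cost ≥ 779. Minimum total cost: 686.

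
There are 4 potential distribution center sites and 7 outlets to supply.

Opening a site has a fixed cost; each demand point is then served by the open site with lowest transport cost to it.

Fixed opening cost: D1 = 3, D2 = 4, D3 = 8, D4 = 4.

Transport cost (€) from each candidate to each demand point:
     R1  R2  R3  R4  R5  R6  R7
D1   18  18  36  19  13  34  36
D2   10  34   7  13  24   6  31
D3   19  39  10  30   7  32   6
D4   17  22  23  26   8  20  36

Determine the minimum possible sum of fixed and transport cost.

82

Open {D1, D2, D3}: assign each demand point to its cheapest open site.
  R1→D2 10, R2→D1 18, R3→D2 7, R4→D2 13, R5→D3 7, R6→D2 6, R7→D3 6
  transport cost 67, fixed 15 → total 82.
Compare {D1, D2, D3, D4}: transport cost 67 + fixed 19 = 86.
Compare {D2, D3, D4}: transport cost 71 + fixed 16 = 87.
Compare {D2, D3}: transport cost 83 + fixed 12 = 95.
All other subsets cost ≥ 86. Minimum total cost: 82.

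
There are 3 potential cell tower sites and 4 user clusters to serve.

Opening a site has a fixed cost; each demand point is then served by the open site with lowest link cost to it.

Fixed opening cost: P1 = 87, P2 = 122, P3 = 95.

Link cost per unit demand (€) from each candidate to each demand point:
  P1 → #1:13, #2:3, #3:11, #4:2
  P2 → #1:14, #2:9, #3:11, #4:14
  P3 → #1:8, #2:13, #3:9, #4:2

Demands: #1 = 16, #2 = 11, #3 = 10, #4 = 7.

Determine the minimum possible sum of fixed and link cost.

Open {P1, P3}: assign each demand point to its cheapest open site.
  #1→P3 16×8=128, #2→P1 11×3=33, #3→P3 10×9=90, #4→P1 7×2=14
  link cost 265, fixed 182 → total 447.
Compare {P1}: link cost 365 + fixed 87 = 452.
Compare {P3}: link cost 375 + fixed 95 = 470.
Compare {P2, P3}: link cost 331 + fixed 217 = 548.
All other subsets cost ≥ 452. Minimum total cost: 447.

447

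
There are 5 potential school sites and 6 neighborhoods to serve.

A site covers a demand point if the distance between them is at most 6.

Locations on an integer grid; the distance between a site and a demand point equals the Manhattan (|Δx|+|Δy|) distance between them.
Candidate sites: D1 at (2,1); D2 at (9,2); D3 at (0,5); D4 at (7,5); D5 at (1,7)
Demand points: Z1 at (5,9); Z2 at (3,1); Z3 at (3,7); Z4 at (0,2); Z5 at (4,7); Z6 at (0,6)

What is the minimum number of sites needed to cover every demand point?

2

Coverage sets (demand points within 6 of each site):
  D1: {Z2, Z4}
  D2: {}
  D3: {Z3, Z4, Z5, Z6}
  D4: {Z1, Z3, Z5}
  D5: {Z1, Z3, Z4, Z5, Z6}
No single site covers all 6 demand points.
But {D1, D5} covers everything, so the minimum is 2.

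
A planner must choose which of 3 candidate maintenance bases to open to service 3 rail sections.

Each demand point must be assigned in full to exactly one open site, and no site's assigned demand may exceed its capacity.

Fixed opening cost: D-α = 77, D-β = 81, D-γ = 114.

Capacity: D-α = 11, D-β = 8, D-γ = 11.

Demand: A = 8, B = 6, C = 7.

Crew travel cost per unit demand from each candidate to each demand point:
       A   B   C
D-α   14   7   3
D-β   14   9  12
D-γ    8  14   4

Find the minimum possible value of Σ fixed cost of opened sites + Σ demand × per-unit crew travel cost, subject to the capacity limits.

411

Open {D-α, D-β, D-γ}; cheapest assignment that respects the capacities:
  D-α (cap 11, load 7): C — cost 7×3 = 21
  D-β (cap 8, load 6): B — cost 6×9 = 54
  D-γ (cap 11, load 8): A — cost 8×8 = 64
  Shipping 139, fixed 272 → total 411.
  Any other capacity-feasible assignment to {D-α, D-β, D-γ} ships for at least 139.
Total demand is 21; every other set of sites either has combined capacity below 21 or cannot fit the demands without splitting one across sites, so {D-α, D-β, D-γ} is the only feasible choice of open sites. Minimum: 411.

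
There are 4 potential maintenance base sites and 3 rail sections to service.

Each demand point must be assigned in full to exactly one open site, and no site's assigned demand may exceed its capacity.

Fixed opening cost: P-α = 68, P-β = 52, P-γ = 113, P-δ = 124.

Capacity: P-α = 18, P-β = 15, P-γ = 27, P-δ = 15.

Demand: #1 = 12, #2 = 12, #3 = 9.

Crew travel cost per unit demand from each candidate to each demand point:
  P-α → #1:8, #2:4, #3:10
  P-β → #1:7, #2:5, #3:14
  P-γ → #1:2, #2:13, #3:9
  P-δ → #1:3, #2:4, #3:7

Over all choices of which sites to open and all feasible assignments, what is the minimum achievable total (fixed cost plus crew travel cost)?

330

Open {P-β, P-γ}; cheapest assignment that respects the capacities:
  P-β (cap 15, load 12): #2 — cost 12×5 = 60
  P-γ (cap 27, load 21): #1, #3 — cost 12×2 + 9×9 = 105
  Shipping 165, fixed 165 → total 330.
  Any other capacity-feasible assignment to {P-β, P-γ} ships for at least 165.
Compare {P-α, P-γ}: its best feasible assignment gives total 334.
Compare {P-α, P-β, P-γ}: its best feasible assignment gives total 386.
Every other set of open sites that can feasibly serve all demand totals ≥ 334 even under its best assignment. Minimum: 330.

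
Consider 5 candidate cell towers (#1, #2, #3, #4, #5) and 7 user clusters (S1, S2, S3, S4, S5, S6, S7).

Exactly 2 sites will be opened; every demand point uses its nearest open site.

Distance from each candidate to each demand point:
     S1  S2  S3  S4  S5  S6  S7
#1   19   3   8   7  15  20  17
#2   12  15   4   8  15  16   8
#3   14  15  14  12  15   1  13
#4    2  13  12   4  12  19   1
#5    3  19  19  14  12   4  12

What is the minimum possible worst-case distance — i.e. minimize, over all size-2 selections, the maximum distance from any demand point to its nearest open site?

Open {#1, #5}.
  Farthest demand point is S5 at distance 12 (to #5); all others are ≤ 12.
With {#3, #4} the worst case is 13.
With {#4, #5} the worst case is 13.
No size-2 selection achieves below 12.

12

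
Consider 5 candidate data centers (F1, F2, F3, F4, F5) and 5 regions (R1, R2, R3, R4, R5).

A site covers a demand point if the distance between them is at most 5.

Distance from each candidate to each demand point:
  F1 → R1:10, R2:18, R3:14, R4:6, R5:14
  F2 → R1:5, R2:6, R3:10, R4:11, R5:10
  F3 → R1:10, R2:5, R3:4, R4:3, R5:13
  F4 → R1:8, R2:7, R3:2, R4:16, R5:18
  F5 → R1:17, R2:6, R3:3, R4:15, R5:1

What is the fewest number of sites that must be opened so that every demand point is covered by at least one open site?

Coverage sets (demand points within 5 of each site):
  F1: {}
  F2: {R1}
  F3: {R2, R3, R4}
  F4: {R3}
  F5: {R3, R5}
No 2 sites suffice: every size-2 union leaves at least one demand point uncovered.
But {F2, F3, F5} covers everything, so the minimum is 3.

3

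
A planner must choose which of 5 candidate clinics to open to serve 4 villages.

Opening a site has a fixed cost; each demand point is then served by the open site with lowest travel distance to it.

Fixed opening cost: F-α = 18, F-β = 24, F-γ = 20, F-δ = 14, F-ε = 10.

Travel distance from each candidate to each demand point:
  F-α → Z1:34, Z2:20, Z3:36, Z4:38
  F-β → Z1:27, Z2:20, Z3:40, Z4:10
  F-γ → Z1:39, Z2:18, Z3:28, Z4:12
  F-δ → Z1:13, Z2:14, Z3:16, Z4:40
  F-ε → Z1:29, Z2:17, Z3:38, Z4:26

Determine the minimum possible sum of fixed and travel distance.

89

Open {F-γ, F-δ}: assign each demand point to its cheapest open site.
  Z1→F-δ 13, Z2→F-δ 14, Z3→F-δ 16, Z4→F-γ 12
  travel distance 55, fixed 34 → total 89.
Compare {F-β, F-δ}: travel distance 53 + fixed 38 = 91.
Compare {F-δ, F-ε}: travel distance 69 + fixed 24 = 93.
Compare {F-δ}: travel distance 83 + fixed 14 = 97.
All other subsets cost ≥ 91. Minimum total cost: 89.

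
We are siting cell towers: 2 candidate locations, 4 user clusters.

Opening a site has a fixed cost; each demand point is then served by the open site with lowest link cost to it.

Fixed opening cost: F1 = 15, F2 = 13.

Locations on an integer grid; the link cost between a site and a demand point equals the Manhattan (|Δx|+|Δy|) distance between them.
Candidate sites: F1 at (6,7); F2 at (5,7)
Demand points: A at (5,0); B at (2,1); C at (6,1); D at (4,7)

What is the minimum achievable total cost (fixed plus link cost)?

Open {F2}: assign each demand point to its cheapest open site.
  A→F2 7, B→F2 9, C→F2 7, D→F2 1
  link cost 24, fixed 13 → total 37.
Compare {F1}: link cost 26 + fixed 15 = 41.
Compare {F1, F2}: link cost 23 + fixed 28 = 51.

37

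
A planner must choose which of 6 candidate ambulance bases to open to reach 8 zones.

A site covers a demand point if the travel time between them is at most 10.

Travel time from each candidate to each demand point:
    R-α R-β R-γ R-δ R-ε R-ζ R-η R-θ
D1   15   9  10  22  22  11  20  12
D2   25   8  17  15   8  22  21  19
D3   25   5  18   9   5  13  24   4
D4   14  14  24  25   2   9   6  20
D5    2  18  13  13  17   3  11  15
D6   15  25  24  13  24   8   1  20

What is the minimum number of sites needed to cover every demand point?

4

Coverage sets (demand points within 10 of each site):
  D1: {R-β, R-γ}
  D2: {R-β, R-ε}
  D3: {R-β, R-δ, R-ε, R-θ}
  D4: {R-ε, R-ζ, R-η}
  D5: {R-α, R-ζ}
  D6: {R-ζ, R-η}
No 3 sites suffice: every size-3 union leaves at least one demand point uncovered.
But {D1, D3, D4, D5} covers everything, so the minimum is 4.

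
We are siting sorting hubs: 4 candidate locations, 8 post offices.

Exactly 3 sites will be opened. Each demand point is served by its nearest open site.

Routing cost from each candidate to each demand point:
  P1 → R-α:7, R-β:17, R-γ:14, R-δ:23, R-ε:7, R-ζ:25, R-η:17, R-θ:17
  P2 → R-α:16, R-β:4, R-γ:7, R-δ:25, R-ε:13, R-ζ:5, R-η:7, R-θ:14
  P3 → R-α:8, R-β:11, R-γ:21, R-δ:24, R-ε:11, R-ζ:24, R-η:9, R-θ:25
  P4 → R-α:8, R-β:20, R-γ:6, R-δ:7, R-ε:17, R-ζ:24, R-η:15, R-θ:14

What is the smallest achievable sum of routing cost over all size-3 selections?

Open {P1, P2, P4}.
  R-α→P1 7, R-β→P2 4, R-γ→P4 6, R-δ→P4 7, R-ε→P1 7, R-ζ→P2 5, R-η→P2 7, R-θ→P2 14  ⇒ total 57.
Compare {P2, P3, P4}: total 62.
Compare {P1, P2, P3}: total 74.
No size-3 selection does better; minimum is 57.

57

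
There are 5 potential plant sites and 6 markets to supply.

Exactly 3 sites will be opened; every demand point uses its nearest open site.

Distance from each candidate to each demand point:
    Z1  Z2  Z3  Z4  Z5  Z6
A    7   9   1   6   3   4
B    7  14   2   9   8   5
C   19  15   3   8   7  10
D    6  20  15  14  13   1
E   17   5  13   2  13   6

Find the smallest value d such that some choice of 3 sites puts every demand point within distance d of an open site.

Open {A, D, E}.
  Farthest demand point is Z1 at distance 6 (to D); all others are ≤ 6.
With {A, B, E} the worst case is 7.
With {A, C, E} the worst case is 7.
No size-3 selection achieves below 6.

6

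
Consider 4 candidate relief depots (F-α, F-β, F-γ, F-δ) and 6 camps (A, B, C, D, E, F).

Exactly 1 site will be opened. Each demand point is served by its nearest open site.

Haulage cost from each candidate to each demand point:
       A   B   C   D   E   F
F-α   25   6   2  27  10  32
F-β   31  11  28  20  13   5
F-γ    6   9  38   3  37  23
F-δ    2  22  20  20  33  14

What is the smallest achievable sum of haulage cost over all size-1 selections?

Open {F-α}.
  A→F-α 25, B→F-α 6, C→F-α 2, D→F-α 27, E→F-α 10, F→F-α 32  ⇒ total 102.
Compare {F-β}: total 108.
Compare {F-δ}: total 111.
No size-1 selection does better; minimum is 102.

102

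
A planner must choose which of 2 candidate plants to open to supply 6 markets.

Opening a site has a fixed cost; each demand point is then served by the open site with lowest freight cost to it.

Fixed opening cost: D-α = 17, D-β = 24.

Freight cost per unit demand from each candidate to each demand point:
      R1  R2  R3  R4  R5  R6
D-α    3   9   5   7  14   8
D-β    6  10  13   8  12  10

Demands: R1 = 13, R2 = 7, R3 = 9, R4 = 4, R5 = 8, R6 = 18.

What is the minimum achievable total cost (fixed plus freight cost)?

448

Open {D-α}: assign each demand point to its cheapest open site.
  R1→D-α 13×3=39, R2→D-α 7×9=63, R3→D-α 9×5=45, R4→D-α 4×7=28, R5→D-α 8×14=112, R6→D-α 18×8=144
  freight cost 431, fixed 17 → total 448.
Compare {D-α, D-β}: freight cost 415 + fixed 41 = 456.
Compare {D-β}: freight cost 573 + fixed 24 = 597.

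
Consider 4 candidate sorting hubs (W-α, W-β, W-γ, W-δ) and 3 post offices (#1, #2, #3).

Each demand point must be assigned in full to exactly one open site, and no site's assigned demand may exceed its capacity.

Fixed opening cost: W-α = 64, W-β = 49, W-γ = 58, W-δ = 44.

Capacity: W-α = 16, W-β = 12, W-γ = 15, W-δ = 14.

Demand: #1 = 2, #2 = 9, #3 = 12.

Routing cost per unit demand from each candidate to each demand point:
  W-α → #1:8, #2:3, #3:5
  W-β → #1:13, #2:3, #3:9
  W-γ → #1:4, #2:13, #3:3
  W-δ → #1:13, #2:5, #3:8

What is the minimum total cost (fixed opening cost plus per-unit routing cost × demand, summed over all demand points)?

178

Open {W-β, W-γ}; cheapest assignment that respects the capacities:
  W-β (cap 12, load 9): #2 — cost 9×3 = 27
  W-γ (cap 15, load 14): #1, #3 — cost 2×4 + 12×3 = 44
  Shipping 71, fixed 107 → total 178.
  Any other capacity-feasible assignment to {W-β, W-γ} ships for at least 71.
Compare {W-γ, W-δ}: its best feasible assignment gives total 191.
Compare {W-α, W-γ}: its best feasible assignment gives total 193.
Every other set of open sites that can feasibly serve all demand totals ≥ 191 even under its best assignment. Minimum: 178.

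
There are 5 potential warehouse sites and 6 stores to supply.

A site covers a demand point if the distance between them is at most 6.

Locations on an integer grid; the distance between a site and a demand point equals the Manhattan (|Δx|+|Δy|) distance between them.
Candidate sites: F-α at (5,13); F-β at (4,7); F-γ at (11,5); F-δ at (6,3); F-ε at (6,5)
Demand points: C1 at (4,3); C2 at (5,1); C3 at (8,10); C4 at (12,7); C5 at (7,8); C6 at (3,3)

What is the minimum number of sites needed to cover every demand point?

Coverage sets (demand points within 6 of each site):
  F-α: {C3}
  F-β: {C1, C5, C6}
  F-γ: {C4}
  F-δ: {C1, C2, C5, C6}
  F-ε: {C1, C2, C5, C6}
No 2 sites suffice: every size-2 union leaves at least one demand point uncovered.
But {F-α, F-γ, F-δ} covers everything, so the minimum is 3.

3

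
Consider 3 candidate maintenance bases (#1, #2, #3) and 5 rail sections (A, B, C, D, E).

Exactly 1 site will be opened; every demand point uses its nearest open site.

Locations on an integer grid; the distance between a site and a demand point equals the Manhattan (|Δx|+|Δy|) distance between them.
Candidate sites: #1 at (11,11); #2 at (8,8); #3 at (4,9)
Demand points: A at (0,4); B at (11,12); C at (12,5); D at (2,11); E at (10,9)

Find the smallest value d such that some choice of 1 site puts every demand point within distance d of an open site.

Open {#2}.
  Farthest demand point is A at distance 12 (to #2); all others are ≤ 12.
With {#3} the worst case is 12.
With {#1} the worst case is 18.
No size-1 selection achieves below 12.

12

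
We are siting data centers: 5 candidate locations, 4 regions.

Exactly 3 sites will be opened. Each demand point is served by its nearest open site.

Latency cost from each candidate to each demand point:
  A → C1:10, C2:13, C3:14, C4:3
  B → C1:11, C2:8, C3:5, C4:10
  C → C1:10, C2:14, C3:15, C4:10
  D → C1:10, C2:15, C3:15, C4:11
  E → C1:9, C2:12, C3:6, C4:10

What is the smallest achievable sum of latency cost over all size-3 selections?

Open {A, B, E}.
  C1→E 9, C2→B 8, C3→B 5, C4→A 3  ⇒ total 25.
Compare {A, B, C}: total 26.
Compare {A, B, D}: total 26.
No size-3 selection does better; minimum is 25.

25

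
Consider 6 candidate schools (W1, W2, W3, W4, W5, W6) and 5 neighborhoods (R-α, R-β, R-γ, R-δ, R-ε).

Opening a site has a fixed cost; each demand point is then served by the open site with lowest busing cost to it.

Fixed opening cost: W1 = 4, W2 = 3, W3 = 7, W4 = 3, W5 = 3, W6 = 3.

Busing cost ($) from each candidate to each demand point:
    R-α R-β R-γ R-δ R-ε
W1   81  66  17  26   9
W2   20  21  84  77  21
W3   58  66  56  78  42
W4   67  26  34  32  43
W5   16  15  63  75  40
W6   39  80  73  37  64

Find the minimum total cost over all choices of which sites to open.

90

Open {W1, W5}: assign each demand point to its cheapest open site.
  R-α→W5 16, R-β→W5 15, R-γ→W1 17, R-δ→W1 26, R-ε→W1 9
  busing cost 83, fixed 7 → total 90.
Compare {W1, W2, W5}: busing cost 83 + fixed 10 = 93.
Compare {W1, W4, W5}: busing cost 83 + fixed 10 = 93.
Compare {W1, W5, W6}: busing cost 83 + fixed 10 = 93.
All other subsets cost ≥ 93. Minimum total cost: 90.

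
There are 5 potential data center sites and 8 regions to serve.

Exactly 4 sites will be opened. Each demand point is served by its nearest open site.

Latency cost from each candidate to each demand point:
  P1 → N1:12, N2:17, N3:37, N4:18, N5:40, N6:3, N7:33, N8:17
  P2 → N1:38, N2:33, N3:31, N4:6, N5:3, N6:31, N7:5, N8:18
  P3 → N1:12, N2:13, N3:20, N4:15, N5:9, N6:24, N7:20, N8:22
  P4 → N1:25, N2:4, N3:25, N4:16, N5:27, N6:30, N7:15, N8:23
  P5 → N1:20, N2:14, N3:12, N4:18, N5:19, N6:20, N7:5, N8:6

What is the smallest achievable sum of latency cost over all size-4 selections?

51

Open {P1, P2, P4, P5}.
  N1→P1 12, N2→P4 4, N3→P5 12, N4→P2 6, N5→P2 3, N6→P1 3, N7→P2 5, N8→P5 6  ⇒ total 51.
Compare {P1, P2, P3, P5}: total 60.
Compare {P1, P3, P4, P5}: total 66.
No size-4 selection does better; minimum is 51.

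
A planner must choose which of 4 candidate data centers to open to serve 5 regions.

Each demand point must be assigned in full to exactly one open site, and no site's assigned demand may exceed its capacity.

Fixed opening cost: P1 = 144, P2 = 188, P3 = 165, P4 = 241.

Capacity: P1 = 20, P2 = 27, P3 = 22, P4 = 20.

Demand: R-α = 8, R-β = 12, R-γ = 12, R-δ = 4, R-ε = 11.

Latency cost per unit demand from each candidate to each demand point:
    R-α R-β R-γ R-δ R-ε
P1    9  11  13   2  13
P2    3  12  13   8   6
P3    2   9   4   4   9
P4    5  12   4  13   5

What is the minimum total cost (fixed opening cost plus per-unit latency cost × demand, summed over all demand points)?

Open {P2, P3}; cheapest assignment that respects the capacities:
  P2 (cap 27, load 27): R-β, R-δ, R-ε — cost 12×12 + 4×8 + 11×6 = 242
  P3 (cap 22, load 20): R-α, R-γ — cost 8×2 + 12×4 = 64
  Shipping 306, fixed 353 → total 659.
  Any other capacity-feasible assignment to {P2, P3} ships for at least 306.
Compare {P2, P4}: its best feasible assignment gives total 759.
Compare {P1, P2, P3}: its best feasible assignment gives total 767.
Every other set of open sites that can feasibly serve all demand totals ≥ 759 even under its best assignment. Minimum: 659.

659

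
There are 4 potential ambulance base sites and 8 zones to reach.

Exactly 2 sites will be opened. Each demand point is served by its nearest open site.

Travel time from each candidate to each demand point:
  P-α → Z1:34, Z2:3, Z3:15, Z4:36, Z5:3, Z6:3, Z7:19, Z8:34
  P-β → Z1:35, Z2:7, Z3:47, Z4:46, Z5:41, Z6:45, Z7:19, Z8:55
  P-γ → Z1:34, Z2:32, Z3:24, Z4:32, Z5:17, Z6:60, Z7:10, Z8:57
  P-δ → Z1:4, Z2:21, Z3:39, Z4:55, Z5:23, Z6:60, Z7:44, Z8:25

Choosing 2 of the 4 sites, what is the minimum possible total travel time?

Open {P-α, P-δ}.
  Z1→P-δ 4, Z2→P-α 3, Z3→P-α 15, Z4→P-α 36, Z5→P-α 3, Z6→P-α 3, Z7→P-α 19, Z8→P-δ 25  ⇒ total 108.
Compare {P-α, P-γ}: total 134.
Compare {P-α, P-β}: total 147.
No size-2 selection does better; minimum is 108.

108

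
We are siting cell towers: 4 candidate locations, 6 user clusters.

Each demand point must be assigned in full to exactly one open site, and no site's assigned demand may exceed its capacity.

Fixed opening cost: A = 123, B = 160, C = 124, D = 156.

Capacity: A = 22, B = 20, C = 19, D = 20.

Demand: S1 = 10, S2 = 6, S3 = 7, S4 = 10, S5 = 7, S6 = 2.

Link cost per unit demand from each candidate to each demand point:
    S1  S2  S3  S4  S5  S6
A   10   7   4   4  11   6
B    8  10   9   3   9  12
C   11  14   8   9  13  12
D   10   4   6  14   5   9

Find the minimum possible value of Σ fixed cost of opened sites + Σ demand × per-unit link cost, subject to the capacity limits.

532

Open {A, D}; cheapest assignment that respects the capacities:
  A (cap 22, load 22): S1, S4, S6 — cost 10×10 + 10×4 + 2×6 = 152
  D (cap 20, load 20): S2, S3, S5 — cost 6×4 + 7×6 + 7×5 = 101
  Shipping 253, fixed 279 → total 532.
  Any other capacity-feasible assignment to {A, D} ships for at least 253.
Compare {A, B}: its best feasible assignment gives total 552.
Compare {A, B, D}: its best feasible assignment gives total 648.
Every other set of open sites that can feasibly serve all demand totals ≥ 552 even under its best assignment. Minimum: 532.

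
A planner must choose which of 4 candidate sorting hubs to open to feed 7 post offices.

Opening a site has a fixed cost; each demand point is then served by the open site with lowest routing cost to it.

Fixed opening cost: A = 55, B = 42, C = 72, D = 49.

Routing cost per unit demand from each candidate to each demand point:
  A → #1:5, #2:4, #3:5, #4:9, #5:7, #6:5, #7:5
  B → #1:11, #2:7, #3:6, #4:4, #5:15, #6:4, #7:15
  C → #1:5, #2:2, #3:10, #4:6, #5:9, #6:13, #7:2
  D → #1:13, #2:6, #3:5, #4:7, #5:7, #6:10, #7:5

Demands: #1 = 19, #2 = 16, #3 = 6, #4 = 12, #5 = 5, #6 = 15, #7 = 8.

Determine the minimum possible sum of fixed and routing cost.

446

Open {B, C}: assign each demand point to its cheapest open site.
  #1→C 19×5=95, #2→C 16×2=32, #3→B 6×6=36, #4→B 12×4=48, #5→C 5×9=45, #6→B 15×4=60, #7→C 8×2=16
  routing cost 332, fixed 114 → total 446.
Compare {A, B}: routing cost 372 + fixed 97 = 469.
Compare {B, C, D}: routing cost 316 + fixed 163 = 479.
Compare {A, C}: routing cost 355 + fixed 127 = 482.
All other subsets cost ≥ 469. Minimum total cost: 446.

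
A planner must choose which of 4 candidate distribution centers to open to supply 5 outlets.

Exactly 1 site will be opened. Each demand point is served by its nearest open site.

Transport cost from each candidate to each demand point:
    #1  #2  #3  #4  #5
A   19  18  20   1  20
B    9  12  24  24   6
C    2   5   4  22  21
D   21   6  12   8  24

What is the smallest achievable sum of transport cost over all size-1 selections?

Open {C}.
  #1→C 2, #2→C 5, #3→C 4, #4→C 22, #5→C 21  ⇒ total 54.
Compare {D}: total 71.
Compare {B}: total 75.
No size-1 selection does better; minimum is 54.

54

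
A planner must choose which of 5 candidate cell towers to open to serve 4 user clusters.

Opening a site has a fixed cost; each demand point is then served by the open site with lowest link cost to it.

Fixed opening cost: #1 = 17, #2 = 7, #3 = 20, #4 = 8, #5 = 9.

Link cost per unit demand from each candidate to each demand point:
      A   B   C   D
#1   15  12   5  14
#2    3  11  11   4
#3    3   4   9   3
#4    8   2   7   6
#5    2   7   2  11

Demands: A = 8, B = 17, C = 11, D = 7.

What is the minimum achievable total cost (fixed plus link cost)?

124

Open {#2, #4, #5}: assign each demand point to its cheapest open site.
  A→#5 8×2=16, B→#4 17×2=34, C→#5 11×2=22, D→#2 7×4=28
  link cost 100, fixed 24 → total 124.
Compare {#3, #4, #5}: link cost 93 + fixed 37 = 130.
Compare {#4, #5}: link cost 114 + fixed 17 = 131.
Compare {#2, #3, #4, #5}: link cost 93 + fixed 44 = 137.
All other subsets cost ≥ 130. Minimum total cost: 124.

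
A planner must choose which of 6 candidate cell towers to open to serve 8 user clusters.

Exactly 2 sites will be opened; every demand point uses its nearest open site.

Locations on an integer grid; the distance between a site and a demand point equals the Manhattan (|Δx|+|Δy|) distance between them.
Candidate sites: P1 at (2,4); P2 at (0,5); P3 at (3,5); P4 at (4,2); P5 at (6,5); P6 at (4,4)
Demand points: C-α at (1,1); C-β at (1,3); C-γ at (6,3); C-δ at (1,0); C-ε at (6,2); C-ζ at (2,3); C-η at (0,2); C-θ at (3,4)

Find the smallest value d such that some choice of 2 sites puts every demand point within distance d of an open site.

5

Open {P1, P4}.
  Farthest demand point is C-δ at distance 5 (to P1); all others are ≤ 5.
With {P1, P5} the worst case is 5.
With {P1, P6} the worst case is 5.
No size-2 selection achieves below 5.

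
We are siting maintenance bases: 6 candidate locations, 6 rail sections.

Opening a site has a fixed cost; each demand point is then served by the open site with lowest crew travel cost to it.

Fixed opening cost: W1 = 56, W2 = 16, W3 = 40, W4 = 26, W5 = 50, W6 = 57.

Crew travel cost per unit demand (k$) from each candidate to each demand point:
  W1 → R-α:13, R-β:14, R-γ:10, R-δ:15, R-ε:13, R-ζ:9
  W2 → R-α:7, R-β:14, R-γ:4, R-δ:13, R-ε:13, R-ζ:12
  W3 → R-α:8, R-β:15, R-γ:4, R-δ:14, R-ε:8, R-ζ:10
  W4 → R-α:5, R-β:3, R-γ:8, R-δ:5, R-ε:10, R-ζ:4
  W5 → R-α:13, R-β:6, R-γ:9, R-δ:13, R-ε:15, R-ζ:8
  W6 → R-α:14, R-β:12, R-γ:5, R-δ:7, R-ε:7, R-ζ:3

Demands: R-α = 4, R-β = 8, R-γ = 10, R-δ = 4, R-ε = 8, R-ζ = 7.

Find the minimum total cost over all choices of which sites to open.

Open {W2, W4}: assign each demand point to its cheapest open site.
  R-α→W4 4×5=20, R-β→W4 8×3=24, R-γ→W2 10×4=40, R-δ→W4 4×5=20, R-ε→W4 8×10=80, R-ζ→W4 7×4=28
  crew travel cost 212, fixed 42 → total 254.
Compare {W3, W4}: crew travel cost 196 + fixed 66 = 262.
Compare {W4, W6}: crew travel cost 191 + fixed 83 = 274.
Compare {W4}: crew travel cost 252 + fixed 26 = 278.
All other subsets cost ≥ 262. Minimum total cost: 254.

254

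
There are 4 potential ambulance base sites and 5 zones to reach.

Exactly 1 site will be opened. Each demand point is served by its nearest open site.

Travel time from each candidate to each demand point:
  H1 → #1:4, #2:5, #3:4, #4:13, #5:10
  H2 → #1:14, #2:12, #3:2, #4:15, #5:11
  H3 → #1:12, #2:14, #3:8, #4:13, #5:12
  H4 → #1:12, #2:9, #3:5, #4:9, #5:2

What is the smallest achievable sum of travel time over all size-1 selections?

36

Open {H1}.
  #1→H1 4, #2→H1 5, #3→H1 4, #4→H1 13, #5→H1 10  ⇒ total 36.
Compare {H4}: total 37.
Compare {H2}: total 54.
No size-1 selection does better; minimum is 36.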